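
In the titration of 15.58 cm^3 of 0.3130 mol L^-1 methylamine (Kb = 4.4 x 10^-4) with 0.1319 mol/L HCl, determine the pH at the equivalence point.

n(CH3NH2) = 0.3130 x 0.01558 = 0.004877 mol; V(HCl) at equivalence = 0.004877/0.1319 = 0.03697 L.
At equivalence the base is fully converted to CH3NH3+; total volume = 0.05255 L, so [CH3NH3+] = 0.004877/0.05255 = 0.09280 M.
Ka(CH3NH3+) = Kw/Kb = 1.0e-14 / 4.4 x 10^-4 = 2.27e-11.
[H^+] = sqrt(Ka x [CH3NH3+]) = sqrt(2.27e-11 x 0.09280) = 1.45e-6 M.
pH = -log(1.45e-6) = 5.84.

5.84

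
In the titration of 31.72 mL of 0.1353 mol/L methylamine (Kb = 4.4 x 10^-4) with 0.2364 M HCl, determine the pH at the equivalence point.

n(CH3NH2) = 0.1353 x 0.03172 = 0.004292 mol; V(HCl) at equivalence = 0.004292/0.2364 = 0.01815 L.
At equivalence the base is fully converted to CH3NH3+; total volume = 0.04987 L, so [CH3NH3+] = 0.004292/0.04987 = 0.08605 M.
Ka(CH3NH3+) = Kw/Kb = 1.0e-14 / 4.4 x 10^-4 = 2.27e-11.
[H^+] = sqrt(Ka x [CH3NH3+]) = sqrt(2.27e-11 x 0.08605) = 1.40e-6 M.
pH = -log(1.40e-6) = 5.85.

5.85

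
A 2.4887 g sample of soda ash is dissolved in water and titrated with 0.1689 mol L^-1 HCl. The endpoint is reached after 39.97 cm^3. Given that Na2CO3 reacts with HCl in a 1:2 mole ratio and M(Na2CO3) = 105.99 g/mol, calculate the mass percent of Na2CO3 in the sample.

n(HCl) = 0.1689 x 0.03997 = 0.006751 mol.
n(Na2CO3) = 0.006751 / 2 = 0.003375 mol.
mass of Na2CO3 = 0.003375 x 105.99 = 0.3578 g.
% purity = 0.3578 / 2.4887 x 100 = 14.4%.

14.4%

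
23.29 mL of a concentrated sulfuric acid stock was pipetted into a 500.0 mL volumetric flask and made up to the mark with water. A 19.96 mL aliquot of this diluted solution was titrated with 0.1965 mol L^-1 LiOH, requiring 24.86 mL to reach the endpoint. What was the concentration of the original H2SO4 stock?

2.63 M

n(LiOH) = 0.1965 x 0.02486 = 0.004885 mol.
n(H2SO4) in the aliquot = 0.004885 x 1/2 = 0.002442 mol.
[diluted H2SO4] = 0.002442 / 0.01996 = 0.1224 M.
Dilution factor = 500.0/23.29 = 21.47, so [stock] = 0.1224 x 21.47 = 2.63 M.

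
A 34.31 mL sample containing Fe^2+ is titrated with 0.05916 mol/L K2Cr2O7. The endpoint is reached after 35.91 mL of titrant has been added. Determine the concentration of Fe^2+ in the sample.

n(K2Cr2O7) = 0.05916 x 0.03591 = 0.002124 mol.
From the balanced equation, 1 mol K2Cr2O7 reacts with 6 mol Fe^2+, so n(Fe^2+) = 0.002124 x 6/1 = 0.01275 mol.
[Fe^2+] = 0.01275 / 0.03431 L = 0.372 M.

0.372 M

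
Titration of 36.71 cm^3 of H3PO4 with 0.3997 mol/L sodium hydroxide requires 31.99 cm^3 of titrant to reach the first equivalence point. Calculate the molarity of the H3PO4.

0.348 M

n(NaOH) = 0.3997 x 0.03199 = 0.01279 mol.
At the first equivalence point, 1 mol OH^- react per mol H3PO4, so n(H3PO4) = 0.01279 / 1 = 0.01279 mol.
[H3PO4] = 0.01279 / 0.03671 L = 0.348 M.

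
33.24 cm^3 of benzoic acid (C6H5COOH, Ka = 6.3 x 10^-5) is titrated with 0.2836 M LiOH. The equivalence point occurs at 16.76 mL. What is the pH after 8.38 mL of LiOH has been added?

8.38 mL is exactly half the equivalence volume (16.76/2), i.e. the half-equivalence point.
There, n(HA) = n(A^-), so pH = pKa = -log(6.3 x 10^-5) = 4.20.

4.20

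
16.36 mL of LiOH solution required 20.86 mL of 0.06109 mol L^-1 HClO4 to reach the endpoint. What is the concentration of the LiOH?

n(HClO4) delivered = 0.06109 x 0.02086 = 0.001274 mol.
For a 1:1 reaction, n(LiOH) = 0.001274 mol.
[LiOH] = 0.001274 mol / 0.01636 L = 0.0779 M.

0.0779 M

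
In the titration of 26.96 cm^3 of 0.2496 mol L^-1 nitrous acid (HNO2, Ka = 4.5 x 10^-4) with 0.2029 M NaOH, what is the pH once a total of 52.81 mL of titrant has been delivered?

n(acid) = 0.2496 x 0.02696 = 0.006729 mol; n(NaOH) added = 0.2029 x 0.05281 = 0.01072 mol.
Base is in excess by 0.01072 - 0.006729 = 0.003986 mol in a total volume of 0.07977 L.
[OH^-] = 0.003986/0.07977 = 0.04997 M, so pOH = 1.30 and pH = 14.00 - 1.30 = 12.70.

12.70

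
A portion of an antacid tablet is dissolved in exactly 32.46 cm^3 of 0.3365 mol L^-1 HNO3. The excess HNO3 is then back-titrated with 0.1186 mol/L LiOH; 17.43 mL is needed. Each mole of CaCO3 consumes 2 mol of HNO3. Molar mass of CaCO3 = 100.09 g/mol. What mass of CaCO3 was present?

Total n(HNO3) added = 0.3365 x 0.03246 = 0.01092 mol.
n(LiOH) used = 0.1186 x 0.01743 = 0.002067 mol, which equals the excess n(HNO3).
So n(HNO3) consumed by the sample = 0.01092 - 0.002067 = 0.008856 mol.
n(CaCO3) = 0.008856 / 2 = 0.004428 mol.
mass = 0.004428 mol x 100.09 g/mol = 0.443 g.

0.443 g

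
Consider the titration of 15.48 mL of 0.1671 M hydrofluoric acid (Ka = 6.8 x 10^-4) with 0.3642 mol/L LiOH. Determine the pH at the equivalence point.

8.11

n(HF) = 0.1671 x 0.01548 = 0.002587 mol; V(LiOH) at equivalence = 0.002587/0.3642 = 0.007102 L.
At equivalence all the acid is converted to F-; total volume = 0.01548 + 0.007102 = 0.02258 L, so [F-] = 0.002587/0.02258 = 0.1145 M.
Kb = Kw/Ka = 1.0e-14 / 6.8 x 10^-4 = 1.47e-11.
[OH^-] = sqrt(Kb x [F-]) = sqrt(1.47e-11 x 0.1145) = 1.30e-6 M.
pOH = 5.89, so pH = 14.00 - 5.89 = 8.11.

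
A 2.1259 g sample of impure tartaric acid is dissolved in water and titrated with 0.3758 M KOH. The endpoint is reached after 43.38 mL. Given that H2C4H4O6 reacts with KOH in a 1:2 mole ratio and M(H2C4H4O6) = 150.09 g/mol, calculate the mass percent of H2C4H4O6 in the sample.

57.5%

n(KOH) = 0.3758 x 0.04338 = 0.01630 mol.
n(H2C4H4O6) = 0.01630 / 2 = 0.008151 mol.
mass of H2C4H4O6 = 0.008151 x 150.09 = 1.223 g.
% purity = 1.223 / 2.1259 x 100 = 57.5%.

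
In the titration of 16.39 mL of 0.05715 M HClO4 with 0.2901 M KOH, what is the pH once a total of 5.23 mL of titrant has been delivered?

12.43

n(acid) = 0.05715 x 0.01639 = 0.0009367 mol; n(KOH) added = 0.2901 x 0.005230 = 0.001517 mol.
Base is in excess by 0.001517 - 0.0009367 = 0.0005805 mol in a total volume of 0.02162 L.
[OH^-] = 0.0005805/0.02162 = 0.02685 M, so pOH = 1.57 and pH = 14.00 - 1.57 = 12.43.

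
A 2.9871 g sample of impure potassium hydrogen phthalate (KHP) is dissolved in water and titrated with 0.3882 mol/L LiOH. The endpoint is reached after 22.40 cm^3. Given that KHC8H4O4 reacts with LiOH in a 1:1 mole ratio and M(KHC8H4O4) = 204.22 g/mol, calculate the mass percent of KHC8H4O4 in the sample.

n(LiOH) = 0.3882 x 0.02240 = 0.008696 mol.
n(KHC8H4O4) = 0.008696 / 1 = 0.008696 mol.
mass of KHC8H4O4 = 0.008696 x 204.22 = 1.776 g.
% purity = 1.776 / 2.9871 x 100 = 59.5%.

59.5%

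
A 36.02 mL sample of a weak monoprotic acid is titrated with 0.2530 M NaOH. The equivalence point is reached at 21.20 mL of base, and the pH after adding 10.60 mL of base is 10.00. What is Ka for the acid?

1.0 x 10^-10

10.60 mL is half of the equivalence volume, so this is the half-equivalence point where [HA] = [A^-].
At half-equivalence pH = pKa, so pKa = 10.00.
Ka = 10^(-10.00) = 1.0 x 10^-10.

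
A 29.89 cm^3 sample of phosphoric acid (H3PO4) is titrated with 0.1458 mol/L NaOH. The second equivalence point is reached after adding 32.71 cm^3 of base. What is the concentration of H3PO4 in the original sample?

0.0798 M

n(NaOH) = 0.1458 x 0.03271 = 0.004769 mol.
At the second equivalence point, 2 mol OH^- react per mol H3PO4, so n(H3PO4) = 0.004769 / 2 = 0.002385 mol.
[H3PO4] = 0.002385 / 0.02989 L = 0.0798 M.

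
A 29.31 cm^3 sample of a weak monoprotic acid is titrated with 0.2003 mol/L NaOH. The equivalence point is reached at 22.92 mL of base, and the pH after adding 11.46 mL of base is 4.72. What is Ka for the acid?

1.9 x 10^-5

11.46 mL is half of the equivalence volume, so this is the half-equivalence point where [HA] = [A^-].
At half-equivalence pH = pKa, so pKa = 4.72.
Ka = 10^(-4.72) = 1.9 x 10^-5.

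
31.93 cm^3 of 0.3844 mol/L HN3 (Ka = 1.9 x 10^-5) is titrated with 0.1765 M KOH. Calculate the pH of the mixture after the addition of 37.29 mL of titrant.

4.78

Initial n(HN3) = 0.3844 x 0.03193 = 0.01227 mol.
n(KOH) added = 0.1765 x 0.03729 = 0.006582 mol, converting that many moles of HN3 to N3-.
Remaining n(HN3) = 0.005692 mol; n(N3-) = 0.006582 mol.
By Henderson-Hasselbalch, pH = pKa + log([A^-]/[HA]) = 4.72 + log(0.006582/0.005692) = 4.72 + (+0.06) = 4.78.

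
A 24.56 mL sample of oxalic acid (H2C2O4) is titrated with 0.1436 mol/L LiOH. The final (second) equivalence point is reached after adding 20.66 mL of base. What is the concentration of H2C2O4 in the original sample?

0.0604 M

n(LiOH) = 0.1436 x 0.02066 = 0.002967 mol.
At the final (second) equivalence point, 2 mol OH^- react per mol H2C2O4, so n(H2C2O4) = 0.002967 / 2 = 0.001483 mol.
[H2C2O4] = 0.001483 / 0.02456 L = 0.0604 M.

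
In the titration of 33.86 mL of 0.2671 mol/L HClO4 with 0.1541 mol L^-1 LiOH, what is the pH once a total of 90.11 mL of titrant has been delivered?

n(acid) = 0.2671 x 0.03386 = 0.009044 mol; n(LiOH) added = 0.1541 x 0.09011 = 0.01389 mol.
Base is in excess by 0.01389 - 0.009044 = 0.004842 mol in a total volume of 0.1240 L.
[OH^-] = 0.004842/0.1240 = 0.03906 M, so pOH = 1.41 and pH = 14.00 - 1.41 = 12.59.

12.59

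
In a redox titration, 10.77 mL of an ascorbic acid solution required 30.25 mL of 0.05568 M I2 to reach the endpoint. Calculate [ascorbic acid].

0.156 M

n(I2) = 0.05568 x 0.03025 = 0.001684 mol.
From the balanced equation, 1 mol I2 reacts with 1 mol ascorbic acid, so n(ascorbic acid) = 0.001684 x 1/1 = 0.001684 mol.
[ascorbic acid] = 0.001684 / 0.01077 L = 0.156 M.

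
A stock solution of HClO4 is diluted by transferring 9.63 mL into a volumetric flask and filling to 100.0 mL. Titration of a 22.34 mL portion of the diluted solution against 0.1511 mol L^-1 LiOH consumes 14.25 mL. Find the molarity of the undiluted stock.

n(LiOH) = 0.1511 x 0.01425 = 0.002153 mol.
n(HClO4) in the aliquot = 0.002153 mol.
[diluted HClO4] = 0.002153 / 0.02234 = 0.09638 M.
Dilution factor = 100.0/9.630 = 10.38, so [stock] = 0.09638 x 10.38 = 1.00 M.

1.00 M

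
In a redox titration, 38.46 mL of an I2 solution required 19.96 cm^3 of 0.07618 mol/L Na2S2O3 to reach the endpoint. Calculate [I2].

n(Na2S2O3) = 0.07618 x 0.01996 = 0.001521 mol.
From the balanced equation, 2 mol Na2S2O3 reacts with 1 mol I2, so n(I2) = 0.001521 x 1/2 = 0.0007603 mol.
[I2] = 0.0007603 / 0.03846 L = 0.0198 M.

0.0198 M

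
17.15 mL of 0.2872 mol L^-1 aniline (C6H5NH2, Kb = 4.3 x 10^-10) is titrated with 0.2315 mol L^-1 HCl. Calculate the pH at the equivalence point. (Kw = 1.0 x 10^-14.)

n(C6H5NH2) = 0.2872 x 0.01715 = 0.004925 mol; V(HCl) at equivalence = 0.004925/0.2315 = 0.02128 L.
At equivalence the base is fully converted to C6H5NH3+; total volume = 0.03843 L, so [C6H5NH3+] = 0.004925/0.03843 = 0.1282 M.
Ka(C6H5NH3+) = Kw/Kb = 1.0e-14 / 4.3 x 10^-10 = 2.33e-5.
[H^+] = sqrt(Ka x [C6H5NH3+]) = sqrt(2.33e-5 x 0.1282) = 0.00173 M.
pH = -log(0.00173) = 2.76.

2.76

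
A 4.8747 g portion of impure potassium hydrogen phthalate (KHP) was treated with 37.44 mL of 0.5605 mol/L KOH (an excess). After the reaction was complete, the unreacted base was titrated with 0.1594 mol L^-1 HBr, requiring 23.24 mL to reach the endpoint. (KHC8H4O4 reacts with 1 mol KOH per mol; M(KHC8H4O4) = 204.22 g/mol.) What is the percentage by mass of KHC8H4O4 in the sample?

Total n(KOH) added = 0.5605 x 0.03744 = 0.02099 mol.
n(HBr) used = 0.1594 x 0.02324 = 0.003704 mol, which equals the excess n(KOH).
So n(KOH) consumed by the sample = 0.02099 - 0.003704 = 0.01728 mol.
n(KHC8H4O4) = 0.01728 / 1 = 0.01728 mol.
mass KHC8H4O4 = 0.01728 x 204.22 = 3.529 g, so %KHC8H4O4 = 3.529/4.8747 x 100 = 72.4%.

72.4%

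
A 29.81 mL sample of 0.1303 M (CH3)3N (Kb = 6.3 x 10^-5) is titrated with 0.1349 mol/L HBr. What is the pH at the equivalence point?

n((CH3)3N) = 0.1303 x 0.02981 = 0.003884 mol; V(HBr) at equivalence = 0.003884/0.1349 = 0.02879 L.
At equivalence the base is fully converted to (CH3)3NH+; total volume = 0.05860 L, so [(CH3)3NH+] = 0.003884/0.05860 = 0.06628 M.
Ka((CH3)3NH+) = Kw/Kb = 1.0e-14 / 6.3 x 10^-5 = 1.59e-10.
[H^+] = sqrt(Ka x [(CH3)3NH+]) = sqrt(1.59e-10 x 0.06628) = 3.24e-6 M.
pH = -log(3.24e-6) = 5.49.

5.49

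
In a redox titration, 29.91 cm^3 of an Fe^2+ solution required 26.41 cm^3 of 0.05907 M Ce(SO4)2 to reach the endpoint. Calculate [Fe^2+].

0.0522 M

n(Ce(SO4)2) = 0.05907 x 0.02641 = 0.001560 mol.
From the balanced equation, 1 mol Ce(SO4)2 reacts with 1 mol Fe^2+, so n(Fe^2+) = 0.001560 x 1/1 = 0.001560 mol.
[Fe^2+] = 0.001560 / 0.02991 L = 0.0522 M.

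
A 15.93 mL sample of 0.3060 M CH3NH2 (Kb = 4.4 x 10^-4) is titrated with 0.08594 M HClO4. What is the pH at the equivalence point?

n(CH3NH2) = 0.3060 x 0.01593 = 0.004875 mol; V(HClO4) at equivalence = 0.004875/0.08594 = 0.05672 L.
At equivalence the base is fully converted to CH3NH3+; total volume = 0.07265 L, so [CH3NH3+] = 0.004875/0.07265 = 0.06710 M.
Ka(CH3NH3+) = Kw/Kb = 1.0e-14 / 4.4 x 10^-4 = 2.27e-11.
[H^+] = sqrt(Ka x [CH3NH3+]) = sqrt(2.27e-11 x 0.06710) = 1.23e-6 M.
pH = -log(1.23e-6) = 5.91.

5.91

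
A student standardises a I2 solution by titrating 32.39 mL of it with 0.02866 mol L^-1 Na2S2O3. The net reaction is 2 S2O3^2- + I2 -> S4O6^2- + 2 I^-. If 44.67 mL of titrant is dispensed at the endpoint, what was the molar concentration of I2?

0.0198 M

n(Na2S2O3) = 0.02866 x 0.04467 = 0.001280 mol.
From the balanced equation, 2 mol Na2S2O3 reacts with 1 mol I2, so n(I2) = 0.001280 x 1/2 = 0.0006401 mol.
[I2] = 0.0006401 / 0.03239 L = 0.0198 M.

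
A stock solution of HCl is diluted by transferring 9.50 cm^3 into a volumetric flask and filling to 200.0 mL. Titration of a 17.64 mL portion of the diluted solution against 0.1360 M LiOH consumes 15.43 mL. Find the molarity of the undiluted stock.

2.50 M

n(LiOH) = 0.1360 x 0.01543 = 0.002098 mol.
n(HCl) in the aliquot = 0.002098 mol.
[diluted HCl] = 0.002098 / 0.01764 = 0.1190 M.
Dilution factor = 200.0/9.500 = 21.05, so [stock] = 0.1190 x 21.05 = 2.50 M.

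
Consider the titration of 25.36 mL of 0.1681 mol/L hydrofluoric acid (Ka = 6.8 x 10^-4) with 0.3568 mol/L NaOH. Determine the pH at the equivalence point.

n(HF) = 0.1681 x 0.02536 = 0.004263 mol; V(NaOH) at equivalence = 0.004263/0.3568 = 0.01195 L.
At equivalence all the acid is converted to F-; total volume = 0.02536 + 0.01195 = 0.03731 L, so [F-] = 0.004263/0.03731 = 0.1143 M.
Kb = Kw/Ka = 1.0e-14 / 6.8 x 10^-4 = 1.47e-11.
[OH^-] = sqrt(Kb x [F-]) = sqrt(1.47e-11 x 0.1143) = 1.30e-6 M.
pOH = 5.89, so pH = 14.00 - 5.89 = 8.11.

8.11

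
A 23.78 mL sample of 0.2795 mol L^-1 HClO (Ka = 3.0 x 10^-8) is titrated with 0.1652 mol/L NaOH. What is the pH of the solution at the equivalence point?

10.27

n(HClO) = 0.2795 x 0.02378 = 0.006647 mol; V(NaOH) at equivalence = 0.006647/0.1652 = 0.04023 L.
At equivalence all the acid is converted to ClO-; total volume = 0.02378 + 0.04023 = 0.06401 L, so [ClO-] = 0.006647/0.06401 = 0.1038 M.
Kb = Kw/Ka = 1.0e-14 / 3.0 x 10^-8 = 3.33e-7.
[OH^-] = sqrt(Kb x [ClO-]) = sqrt(3.33e-7 x 0.1038) = 0.000186 M.
pOH = 3.73, so pH = 14.00 - 3.73 = 10.27.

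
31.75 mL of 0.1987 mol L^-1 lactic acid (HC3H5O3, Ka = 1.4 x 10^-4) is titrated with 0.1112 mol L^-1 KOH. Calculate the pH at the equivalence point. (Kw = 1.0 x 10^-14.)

n(HC3H5O3) = 0.1987 x 0.03175 = 0.006309 mol; V(KOH) at equivalence = 0.006309/0.1112 = 0.05673 L.
At equivalence all the acid is converted to C3H5O3-; total volume = 0.03175 + 0.05673 = 0.08848 L, so [C3H5O3-] = 0.006309/0.08848 = 0.07130 M.
Kb = Kw/Ka = 1.0e-14 / 1.4 x 10^-4 = 7.14e-11.
[OH^-] = sqrt(Kb x [C3H5O3-]) = sqrt(7.14e-11 x 0.07130) = 2.26e-6 M.
pOH = 5.65, so pH = 14.00 - 5.65 = 8.35.

8.35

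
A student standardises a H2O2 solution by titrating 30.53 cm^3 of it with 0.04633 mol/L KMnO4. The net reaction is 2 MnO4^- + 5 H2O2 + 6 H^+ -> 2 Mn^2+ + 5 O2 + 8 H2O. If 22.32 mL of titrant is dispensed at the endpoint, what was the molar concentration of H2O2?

n(KMnO4) = 0.04633 x 0.02232 = 0.001034 mol.
From the balanced equation, 2 mol KMnO4 reacts with 5 mol H2O2, so n(H2O2) = 0.001034 x 5/2 = 0.002585 mol.
[H2O2] = 0.002585 / 0.03053 L = 0.0847 M.

0.0847 M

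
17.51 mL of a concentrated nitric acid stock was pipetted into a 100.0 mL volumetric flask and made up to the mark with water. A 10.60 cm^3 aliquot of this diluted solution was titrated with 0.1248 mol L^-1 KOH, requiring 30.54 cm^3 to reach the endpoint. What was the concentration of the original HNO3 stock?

n(KOH) = 0.1248 x 0.03054 = 0.003811 mol.
n(HNO3) in the aliquot = 0.003811 mol.
[diluted HNO3] = 0.003811 / 0.01060 = 0.3596 M.
Dilution factor = 100.0/17.51 = 5.711, so [stock] = 0.3596 x 5.711 = 2.05 M.

2.05 M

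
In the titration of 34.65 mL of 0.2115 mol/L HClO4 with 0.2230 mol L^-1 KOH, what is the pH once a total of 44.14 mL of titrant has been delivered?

12.50

n(acid) = 0.2115 x 0.03465 = 0.007328 mol; n(KOH) added = 0.2230 x 0.04414 = 0.009843 mol.
Base is in excess by 0.009843 - 0.007328 = 0.002515 mol in a total volume of 0.07879 L.
[OH^-] = 0.002515/0.07879 = 0.03192 M, so pOH = 1.50 and pH = 14.00 - 1.50 = 12.50.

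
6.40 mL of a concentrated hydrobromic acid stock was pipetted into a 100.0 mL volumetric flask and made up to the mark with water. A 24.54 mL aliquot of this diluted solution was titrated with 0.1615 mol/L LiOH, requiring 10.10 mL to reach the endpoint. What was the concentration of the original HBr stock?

n(LiOH) = 0.1615 x 0.01010 = 0.001631 mol.
n(HBr) in the aliquot = 0.001631 mol.
[diluted HBr] = 0.001631 / 0.02454 = 0.06647 M.
Dilution factor = 100.0/6.400 = 15.62, so [stock] = 0.06647 x 15.62 = 1.04 M.

1.04 M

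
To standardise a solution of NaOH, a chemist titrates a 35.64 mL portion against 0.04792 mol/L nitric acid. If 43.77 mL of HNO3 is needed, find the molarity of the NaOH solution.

n(HNO3) delivered = 0.04792 x 0.04377 = 0.002097 mol.
For a 1:1 reaction, n(NaOH) = 0.002097 mol.
[NaOH] = 0.002097 mol / 0.03564 L = 0.0589 M.

0.0589 M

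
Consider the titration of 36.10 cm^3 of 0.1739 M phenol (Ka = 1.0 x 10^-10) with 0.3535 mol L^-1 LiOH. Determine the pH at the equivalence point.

11.53

n(C6H5OH) = 0.1739 x 0.03610 = 0.006278 mol; V(LiOH) at equivalence = 0.006278/0.3535 = 0.01776 L.
At equivalence all the acid is converted to C6H5O-; total volume = 0.03610 + 0.01776 = 0.05386 L, so [C6H5O-] = 0.006278/0.05386 = 0.1166 M.
Kb = Kw/Ka = 1.0e-14 / 1.0 x 10^-10 = 0.000100.
[OH^-] = sqrt(Kb x [C6H5O-]) = sqrt(0.000100 x 0.1166) = 0.00341 M.
pOH = 2.47, so pH = 14.00 - 2.47 = 11.53.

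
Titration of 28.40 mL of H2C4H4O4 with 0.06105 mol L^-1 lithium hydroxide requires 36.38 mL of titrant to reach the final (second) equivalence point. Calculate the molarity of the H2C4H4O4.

0.0391 M

n(LiOH) = 0.06105 x 0.03638 = 0.002221 mol.
At the final (second) equivalence point, 2 mol OH^- react per mol H2C4H4O4, so n(H2C4H4O4) = 0.002221 / 2 = 0.001110 mol.
[H2C4H4O4] = 0.001110 / 0.02840 L = 0.0391 M.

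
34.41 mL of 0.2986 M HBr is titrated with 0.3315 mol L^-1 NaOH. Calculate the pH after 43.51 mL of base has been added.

12.73

n(acid) = 0.2986 x 0.03441 = 0.01027 mol; n(NaOH) added = 0.3315 x 0.04351 = 0.01442 mol.
Base is in excess by 0.01442 - 0.01027 = 0.004149 mol in a total volume of 0.07792 L.
[OH^-] = 0.004149/0.07792 = 0.05324 M, so pOH = 1.27 and pH = 14.00 - 1.27 = 12.73.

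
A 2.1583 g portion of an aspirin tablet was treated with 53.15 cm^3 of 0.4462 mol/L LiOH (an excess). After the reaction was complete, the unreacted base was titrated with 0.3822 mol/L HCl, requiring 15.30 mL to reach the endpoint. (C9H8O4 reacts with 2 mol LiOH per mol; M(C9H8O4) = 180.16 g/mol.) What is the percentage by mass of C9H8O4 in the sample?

74.6%

Total n(LiOH) added = 0.4462 x 0.05315 = 0.02372 mol.
n(HCl) used = 0.3822 x 0.01530 = 0.005848 mol, which equals the excess n(LiOH).
So n(LiOH) consumed by the sample = 0.02372 - 0.005848 = 0.01787 mol.
n(C9H8O4) = 0.01787 / 2 = 0.008934 mol.
mass C9H8O4 = 0.008934 x 180.16 = 1.610 g, so %C9H8O4 = 1.610/2.1583 x 100 = 74.6%.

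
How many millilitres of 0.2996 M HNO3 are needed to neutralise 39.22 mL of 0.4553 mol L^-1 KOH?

59.6 mL

n(KOH) = 0.4553 mol/L x 0.03922 L = 0.01786 mol.
At equivalence n(HNO3) = n(KOH) = 0.01786 mol.
V(HNO3) = 0.01786 / 0.2996 = 0.05960 L = 59.6 mL.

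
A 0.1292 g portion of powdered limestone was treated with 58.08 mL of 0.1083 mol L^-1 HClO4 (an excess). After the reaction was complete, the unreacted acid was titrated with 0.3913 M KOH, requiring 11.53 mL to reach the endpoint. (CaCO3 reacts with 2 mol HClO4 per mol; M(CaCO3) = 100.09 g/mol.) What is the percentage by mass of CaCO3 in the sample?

68.9%

Total n(HClO4) added = 0.1083 x 0.05808 = 0.006290 mol.
n(KOH) used = 0.3913 x 0.01153 = 0.004512 mol, which equals the excess n(HClO4).
So n(HClO4) consumed by the sample = 0.006290 - 0.004512 = 0.001778 mol.
n(CaCO3) = 0.001778 / 2 = 0.0008892 mol.
mass CaCO3 = 0.0008892 x 100.09 = 0.08900 g, so %CaCO3 = 0.08900/0.1292 x 100 = 68.9%.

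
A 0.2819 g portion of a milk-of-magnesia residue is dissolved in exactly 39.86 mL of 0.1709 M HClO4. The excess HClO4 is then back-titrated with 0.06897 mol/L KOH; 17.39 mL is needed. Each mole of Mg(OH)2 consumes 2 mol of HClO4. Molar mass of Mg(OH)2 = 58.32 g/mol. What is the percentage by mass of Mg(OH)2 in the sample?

58.1%

Total n(HClO4) added = 0.1709 x 0.03986 = 0.006812 mol.
n(KOH) used = 0.06897 x 0.01739 = 0.001199 mol, which equals the excess n(HClO4).
So n(HClO4) consumed by the sample = 0.006812 - 0.001199 = 0.005613 mol.
n(Mg(OH)2) = 0.005613 / 2 = 0.002806 mol.
mass Mg(OH)2 = 0.002806 x 58.32 = 0.1637 g, so %Mg(OH)2 = 0.1637/0.2819 x 100 = 58.1%.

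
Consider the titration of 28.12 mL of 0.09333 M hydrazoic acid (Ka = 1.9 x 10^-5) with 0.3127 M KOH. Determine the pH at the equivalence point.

n(HN3) = 0.09333 x 0.02812 = 0.002624 mol; V(KOH) at equivalence = 0.002624/0.3127 = 0.008393 L.
At equivalence all the acid is converted to N3-; total volume = 0.02812 + 0.008393 = 0.03651 L, so [N3-] = 0.002624/0.03651 = 0.07188 M.
Kb = Kw/Ka = 1.0e-14 / 1.9 x 10^-5 = 5.26e-10.
[OH^-] = sqrt(Kb x [N3-]) = sqrt(5.26e-10 x 0.07188) = 6.15e-6 M.
pOH = 5.21, so pH = 14.00 - 5.21 = 8.79.

8.79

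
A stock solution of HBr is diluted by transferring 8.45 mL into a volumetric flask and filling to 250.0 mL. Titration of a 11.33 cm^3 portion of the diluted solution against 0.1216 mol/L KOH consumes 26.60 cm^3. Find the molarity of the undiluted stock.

n(KOH) = 0.1216 x 0.02660 = 0.003235 mol.
n(HBr) in the aliquot = 0.003235 mol.
[diluted HBr] = 0.003235 / 0.01133 = 0.2855 M.
Dilution factor = 250.0/8.450 = 29.59, so [stock] = 0.2855 x 29.59 = 8.45 M.

8.45 M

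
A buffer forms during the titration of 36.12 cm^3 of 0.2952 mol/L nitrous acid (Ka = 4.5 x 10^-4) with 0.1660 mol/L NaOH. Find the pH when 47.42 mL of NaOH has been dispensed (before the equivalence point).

Initial n(HNO2) = 0.2952 x 0.03612 = 0.01066 mol.
n(NaOH) added = 0.1660 x 0.04742 = 0.007872 mol, converting that many moles of HNO2 to NO2-.
Remaining n(HNO2) = 0.002791 mol; n(NO2-) = 0.007872 mol.
By Henderson-Hasselbalch, pH = pKa + log([A^-]/[HA]) = 3.35 + log(0.007872/0.002791) = 3.35 + (+0.45) = 3.80.

3.80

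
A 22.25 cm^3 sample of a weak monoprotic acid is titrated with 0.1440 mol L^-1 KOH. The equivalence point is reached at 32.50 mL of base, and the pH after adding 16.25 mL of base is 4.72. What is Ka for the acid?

1.9 x 10^-5

16.25 mL is half of the equivalence volume, so this is the half-equivalence point where [HA] = [A^-].
At half-equivalence pH = pKa, so pKa = 4.72.
Ka = 10^(-4.72) = 1.9 x 10^-5.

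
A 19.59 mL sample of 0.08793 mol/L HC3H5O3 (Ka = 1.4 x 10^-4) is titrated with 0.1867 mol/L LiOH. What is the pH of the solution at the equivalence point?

8.32

n(HC3H5O3) = 0.08793 x 0.01959 = 0.001723 mol; V(LiOH) at equivalence = 0.001723/0.1867 = 0.009226 L.
At equivalence all the acid is converted to C3H5O3-; total volume = 0.01959 + 0.009226 = 0.02882 L, so [C3H5O3-] = 0.001723/0.02882 = 0.05978 M.
Kb = Kw/Ka = 1.0e-14 / 1.4 x 10^-4 = 7.14e-11.
[OH^-] = sqrt(Kb x [C3H5O3-]) = sqrt(7.14e-11 x 0.05978) = 2.07e-6 M.
pOH = 5.68, so pH = 14.00 - 5.68 = 8.32.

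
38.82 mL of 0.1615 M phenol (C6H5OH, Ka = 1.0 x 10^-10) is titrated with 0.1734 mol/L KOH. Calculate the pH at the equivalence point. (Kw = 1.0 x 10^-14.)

n(C6H5OH) = 0.1615 x 0.03882 = 0.006269 mol; V(KOH) at equivalence = 0.006269/0.1734 = 0.03616 L.
At equivalence all the acid is converted to C6H5O-; total volume = 0.03882 + 0.03616 = 0.07498 L, so [C6H5O-] = 0.006269/0.07498 = 0.08362 M.
Kb = Kw/Ka = 1.0e-14 / 1.0 x 10^-10 = 0.000100.
[OH^-] = sqrt(Kb x [C6H5O-]) = sqrt(0.000100 x 0.08362) = 0.00289 M.
pOH = 2.54, so pH = 14.00 - 2.54 = 11.46.

11.46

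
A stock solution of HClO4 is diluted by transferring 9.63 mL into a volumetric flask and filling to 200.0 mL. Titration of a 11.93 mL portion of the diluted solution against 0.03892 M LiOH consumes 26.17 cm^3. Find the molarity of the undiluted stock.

n(LiOH) = 0.03892 x 0.02617 = 0.001019 mol.
n(HClO4) in the aliquot = 0.001019 mol.
[diluted HClO4] = 0.001019 / 0.01193 = 0.08538 M.
Dilution factor = 200.0/9.630 = 20.77, so [stock] = 0.08538 x 20.77 = 1.77 M.

1.77 M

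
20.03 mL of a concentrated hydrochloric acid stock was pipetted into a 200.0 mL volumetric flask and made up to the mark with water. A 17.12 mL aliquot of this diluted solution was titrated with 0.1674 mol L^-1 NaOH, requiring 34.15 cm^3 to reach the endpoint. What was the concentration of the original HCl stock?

3.33 M

n(NaOH) = 0.1674 x 0.03415 = 0.005717 mol.
n(HCl) in the aliquot = 0.005717 mol.
[diluted HCl] = 0.005717 / 0.01712 = 0.3339 M.
Dilution factor = 200.0/20.03 = 9.985, so [stock] = 0.3339 x 9.985 = 3.33 M.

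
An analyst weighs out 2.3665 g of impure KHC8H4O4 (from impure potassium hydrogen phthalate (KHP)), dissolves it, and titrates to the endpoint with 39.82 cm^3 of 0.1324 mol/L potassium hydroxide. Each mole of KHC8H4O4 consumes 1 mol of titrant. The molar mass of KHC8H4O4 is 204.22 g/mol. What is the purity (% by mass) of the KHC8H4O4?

45.5%

n(KOH) = 0.1324 x 0.03982 = 0.005272 mol.
n(KHC8H4O4) = 0.005272 / 1 = 0.005272 mol.
mass of KHC8H4O4 = 0.005272 x 204.22 = 1.077 g.
% purity = 1.077 / 2.3665 x 100 = 45.5%.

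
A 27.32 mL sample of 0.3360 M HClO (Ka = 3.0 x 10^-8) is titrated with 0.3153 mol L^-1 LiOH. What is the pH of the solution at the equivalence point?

n(HClO) = 0.3360 x 0.02732 = 0.009180 mol; V(LiOH) at equivalence = 0.009180/0.3153 = 0.02911 L.
At equivalence all the acid is converted to ClO-; total volume = 0.02732 + 0.02911 = 0.05643 L, so [ClO-] = 0.009180/0.05643 = 0.1627 M.
Kb = Kw/Ka = 1.0e-14 / 3.0 x 10^-8 = 3.33e-7.
[OH^-] = sqrt(Kb x [ClO-]) = sqrt(3.33e-7 x 0.1627) = 0.000233 M.
pOH = 3.63, so pH = 14.00 - 3.63 = 10.37.

10.37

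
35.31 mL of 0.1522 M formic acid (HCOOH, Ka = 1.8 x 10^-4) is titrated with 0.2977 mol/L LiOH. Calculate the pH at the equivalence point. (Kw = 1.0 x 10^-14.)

n(HCOOH) = 0.1522 x 0.03531 = 0.005374 mol; V(LiOH) at equivalence = 0.005374/0.2977 = 0.01805 L.
At equivalence all the acid is converted to HCOO-; total volume = 0.03531 + 0.01805 = 0.05336 L, so [HCOO-] = 0.005374/0.05336 = 0.1007 M.
Kb = Kw/Ka = 1.0e-14 / 1.8 x 10^-4 = 5.56e-11.
[OH^-] = sqrt(Kb x [HCOO-]) = sqrt(5.56e-11 x 0.1007) = 2.37e-6 M.
pOH = 5.63, so pH = 14.00 - 5.63 = 8.37.

8.37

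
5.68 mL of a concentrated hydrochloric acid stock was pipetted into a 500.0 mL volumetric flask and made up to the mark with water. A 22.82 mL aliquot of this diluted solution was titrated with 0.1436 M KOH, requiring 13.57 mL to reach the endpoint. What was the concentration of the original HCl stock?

n(KOH) = 0.1436 x 0.01357 = 0.001949 mol.
n(HCl) in the aliquot = 0.001949 mol.
[diluted HCl] = 0.001949 / 0.02282 = 0.08539 M.
Dilution factor = 500.0/5.680 = 88.03, so [stock] = 0.08539 x 88.03 = 7.52 M.

7.52 M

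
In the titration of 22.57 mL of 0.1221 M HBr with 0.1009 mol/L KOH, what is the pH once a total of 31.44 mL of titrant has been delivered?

n(acid) = 0.1221 x 0.02257 = 0.002756 mol; n(KOH) added = 0.1009 x 0.03144 = 0.003172 mol.
Base is in excess by 0.003172 - 0.002756 = 0.0004165 mol in a total volume of 0.05401 L.
[OH^-] = 0.0004165/0.05401 = 0.007712 M, so pOH = 2.11 and pH = 14.00 - 2.11 = 11.89.

11.89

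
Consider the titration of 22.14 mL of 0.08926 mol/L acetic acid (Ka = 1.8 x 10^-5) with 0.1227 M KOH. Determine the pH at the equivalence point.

n(CH3COOH) = 0.08926 x 0.02214 = 0.001976 mol; V(KOH) at equivalence = 0.001976/0.1227 = 0.01611 L.
At equivalence all the acid is converted to CH3COO-; total volume = 0.02214 + 0.01611 = 0.03825 L, so [CH3COO-] = 0.001976/0.03825 = 0.05167 M.
Kb = Kw/Ka = 1.0e-14 / 1.8 x 10^-5 = 5.56e-10.
[OH^-] = sqrt(Kb x [CH3COO-]) = sqrt(5.56e-10 x 0.05167) = 5.36e-6 M.
pOH = 5.27, so pH = 14.00 - 5.27 = 8.73.

8.73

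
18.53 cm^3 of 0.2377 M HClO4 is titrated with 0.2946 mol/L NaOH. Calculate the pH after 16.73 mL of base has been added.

12.17

n(acid) = 0.2377 x 0.01853 = 0.004405 mol; n(NaOH) added = 0.2946 x 0.01673 = 0.004929 mol.
Base is in excess by 0.004929 - 0.004405 = 0.0005241 mol in a total volume of 0.03526 L.
[OH^-] = 0.0005241/0.03526 = 0.01486 M, so pOH = 1.83 and pH = 14.00 - 1.83 = 12.17.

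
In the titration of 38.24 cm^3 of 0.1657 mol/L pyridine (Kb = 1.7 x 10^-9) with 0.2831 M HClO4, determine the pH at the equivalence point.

n(C5H5N) = 0.1657 x 0.03824 = 0.006336 mol; V(HClO4) at equivalence = 0.006336/0.2831 = 0.02238 L.
At equivalence the base is fully converted to C5H5NH+; total volume = 0.06062 L, so [C5H5NH+] = 0.006336/0.06062 = 0.1045 M.
Ka(C5H5NH+) = Kw/Kb = 1.0e-14 / 1.7 x 10^-9 = 5.88e-6.
[H^+] = sqrt(Ka x [C5H5NH+]) = sqrt(5.88e-6 x 0.1045) = 0.000784 M.
pH = -log(0.000784) = 3.11.

3.11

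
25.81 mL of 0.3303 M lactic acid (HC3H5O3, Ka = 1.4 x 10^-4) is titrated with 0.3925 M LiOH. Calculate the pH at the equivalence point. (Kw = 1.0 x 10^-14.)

n(HC3H5O3) = 0.3303 x 0.02581 = 0.008525 mol; V(LiOH) at equivalence = 0.008525/0.3925 = 0.02172 L.
At equivalence all the acid is converted to C3H5O3-; total volume = 0.02581 + 0.02172 = 0.04753 L, so [C3H5O3-] = 0.008525/0.04753 = 0.1794 M.
Kb = Kw/Ka = 1.0e-14 / 1.4 x 10^-4 = 7.14e-11.
[OH^-] = sqrt(Kb x [C3H5O3-]) = sqrt(7.14e-11 x 0.1794) = 3.58e-6 M.
pOH = 5.45, so pH = 14.00 - 5.45 = 8.55.

8.55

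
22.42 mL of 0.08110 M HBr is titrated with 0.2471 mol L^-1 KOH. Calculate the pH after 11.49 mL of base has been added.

n(acid) = 0.08110 x 0.02242 = 0.001818 mol; n(KOH) added = 0.2471 x 0.01149 = 0.002839 mol.
Base is in excess by 0.002839 - 0.001818 = 0.001021 mol in a total volume of 0.03391 L.
[OH^-] = 0.001021/0.03391 = 0.03011 M, so pOH = 1.52 and pH = 14.00 - 1.52 = 12.48.

12.48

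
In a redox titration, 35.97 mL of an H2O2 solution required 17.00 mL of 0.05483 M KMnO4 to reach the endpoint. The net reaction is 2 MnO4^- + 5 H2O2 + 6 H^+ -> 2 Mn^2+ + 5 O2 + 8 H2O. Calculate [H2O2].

n(KMnO4) = 0.05483 x 0.01700 = 0.0009321 mol.
From the balanced equation, 2 mol KMnO4 reacts with 5 mol H2O2, so n(H2O2) = 0.0009321 x 5/2 = 0.002330 mol.
[H2O2] = 0.002330 / 0.03597 L = 0.0648 M.

0.0648 M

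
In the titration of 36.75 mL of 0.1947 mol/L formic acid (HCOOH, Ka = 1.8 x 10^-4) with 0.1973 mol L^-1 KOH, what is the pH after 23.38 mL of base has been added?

4.00

Initial n(HCOOH) = 0.1947 x 0.03675 = 0.007155 mol.
n(KOH) added = 0.1973 x 0.02338 = 0.004613 mol, converting that many moles of HCOOH to HCOO-.
Remaining n(HCOOH) = 0.002542 mol; n(HCOO-) = 0.004613 mol.
By Henderson-Hasselbalch, pH = pKa + log([A^-]/[HA]) = 3.74 + log(0.004613/0.002542) = 3.74 + (+0.26) = 4.00.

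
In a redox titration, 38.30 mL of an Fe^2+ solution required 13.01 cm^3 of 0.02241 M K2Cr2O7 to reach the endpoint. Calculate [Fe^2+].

n(K2Cr2O7) = 0.02241 x 0.01301 = 0.0002916 mol.
From the balanced equation, 1 mol K2Cr2O7 reacts with 6 mol Fe^2+, so n(Fe^2+) = 0.0002916 x 6/1 = 0.001749 mol.
[Fe^2+] = 0.001749 / 0.03830 L = 0.0457 M.

0.0457 M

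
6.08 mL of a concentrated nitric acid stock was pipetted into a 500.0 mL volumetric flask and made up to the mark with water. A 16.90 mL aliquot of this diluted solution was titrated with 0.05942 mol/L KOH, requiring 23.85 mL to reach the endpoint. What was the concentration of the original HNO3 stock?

n(KOH) = 0.05942 x 0.02385 = 0.001417 mol.
n(HNO3) in the aliquot = 0.001417 mol.
[diluted HNO3] = 0.001417 / 0.01690 = 0.08386 M.
Dilution factor = 500.0/6.080 = 82.24, so [stock] = 0.08386 x 82.24 = 6.90 M.

6.90 M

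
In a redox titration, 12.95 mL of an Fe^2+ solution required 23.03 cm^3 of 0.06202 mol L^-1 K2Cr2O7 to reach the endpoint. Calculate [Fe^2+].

0.662 M

n(K2Cr2O7) = 0.06202 x 0.02303 = 0.001428 mol.
From the balanced equation, 1 mol K2Cr2O7 reacts with 6 mol Fe^2+, so n(Fe^2+) = 0.001428 x 6/1 = 0.008570 mol.
[Fe^2+] = 0.008570 / 0.01295 L = 0.662 M.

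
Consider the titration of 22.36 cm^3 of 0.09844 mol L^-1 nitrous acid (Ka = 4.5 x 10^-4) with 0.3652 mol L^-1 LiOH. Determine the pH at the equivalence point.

n(HNO2) = 0.09844 x 0.02236 = 0.002201 mol; V(LiOH) at equivalence = 0.002201/0.3652 = 0.006027 L.
At equivalence all the acid is converted to NO2-; total volume = 0.02236 + 0.006027 = 0.02839 L, so [NO2-] = 0.002201/0.02839 = 0.07754 M.
Kb = Kw/Ka = 1.0e-14 / 4.5 x 10^-4 = 2.22e-11.
[OH^-] = sqrt(Kb x [NO2-]) = sqrt(2.22e-11 x 0.07754) = 1.31e-6 M.
pOH = 5.88, so pH = 14.00 - 5.88 = 8.12.

8.12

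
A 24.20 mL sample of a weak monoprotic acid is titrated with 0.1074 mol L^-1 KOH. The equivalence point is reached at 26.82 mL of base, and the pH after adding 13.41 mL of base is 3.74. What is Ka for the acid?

1.8 x 10^-4

13.41 mL is half of the equivalence volume, so this is the half-equivalence point where [HA] = [A^-].
At half-equivalence pH = pKa, so pKa = 3.74.
Ka = 10^(-3.74) = 1.8 x 10^-4.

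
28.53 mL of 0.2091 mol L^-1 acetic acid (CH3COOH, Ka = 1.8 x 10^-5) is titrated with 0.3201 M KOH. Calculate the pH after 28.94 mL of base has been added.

12.76

n(acid) = 0.2091 x 0.02853 = 0.005966 mol; n(KOH) added = 0.3201 x 0.02894 = 0.009264 mol.
Base is in excess by 0.009264 - 0.005966 = 0.003298 mol in a total volume of 0.05747 L.
[OH^-] = 0.003298/0.05747 = 0.05739 M, so pOH = 1.24 and pH = 14.00 - 1.24 = 12.76.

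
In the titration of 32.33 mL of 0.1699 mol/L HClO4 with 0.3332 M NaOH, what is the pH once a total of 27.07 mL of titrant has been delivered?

n(acid) = 0.1699 x 0.03233 = 0.005493 mol; n(NaOH) added = 0.3332 x 0.02707 = 0.009020 mol.
Base is in excess by 0.009020 - 0.005493 = 0.003527 mol in a total volume of 0.05940 L.
[OH^-] = 0.003527/0.05940 = 0.05937 M, so pOH = 1.23 and pH = 14.00 - 1.23 = 12.77.

12.77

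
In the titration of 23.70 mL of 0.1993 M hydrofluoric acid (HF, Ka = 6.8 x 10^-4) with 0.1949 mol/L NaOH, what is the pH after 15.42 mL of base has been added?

Initial n(HF) = 0.1993 x 0.02370 = 0.004723 mol.
n(NaOH) added = 0.1949 x 0.01542 = 0.003005 mol, converting that many moles of HF to F-.
Remaining n(HF) = 0.001718 mol; n(F-) = 0.003005 mol.
By Henderson-Hasselbalch, pH = pKa + log([A^-]/[HA]) = 3.17 + log(0.003005/0.001718) = 3.17 + (+0.24) = 3.41.

3.41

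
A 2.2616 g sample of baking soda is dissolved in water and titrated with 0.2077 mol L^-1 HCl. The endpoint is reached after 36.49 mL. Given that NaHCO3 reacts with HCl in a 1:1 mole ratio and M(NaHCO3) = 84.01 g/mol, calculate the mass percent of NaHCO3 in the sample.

28.2%

n(HCl) = 0.2077 x 0.03649 = 0.007579 mol.
n(NaHCO3) = 0.007579 / 1 = 0.007579 mol.
mass of NaHCO3 = 0.007579 x 84.01 = 0.6367 g.
% purity = 0.6367 / 2.2616 x 100 = 28.2%.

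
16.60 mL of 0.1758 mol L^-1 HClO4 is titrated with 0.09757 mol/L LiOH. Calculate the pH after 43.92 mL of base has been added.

n(acid) = 0.1758 x 0.01660 = 0.002918 mol; n(LiOH) added = 0.09757 x 0.04392 = 0.004285 mol.
Base is in excess by 0.004285 - 0.002918 = 0.001367 mol in a total volume of 0.06052 L.
[OH^-] = 0.001367/0.06052 = 0.02259 M, so pOH = 1.65 and pH = 14.00 - 1.65 = 12.35.

12.35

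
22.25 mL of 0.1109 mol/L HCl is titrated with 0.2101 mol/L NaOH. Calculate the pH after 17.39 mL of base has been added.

12.48

n(acid) = 0.1109 x 0.02225 = 0.002468 mol; n(NaOH) added = 0.2101 x 0.01739 = 0.003654 mol.
Base is in excess by 0.003654 - 0.002468 = 0.001186 mol in a total volume of 0.03964 L.
[OH^-] = 0.001186/0.03964 = 0.02992 M, so pOH = 1.52 and pH = 14.00 - 1.52 = 12.48.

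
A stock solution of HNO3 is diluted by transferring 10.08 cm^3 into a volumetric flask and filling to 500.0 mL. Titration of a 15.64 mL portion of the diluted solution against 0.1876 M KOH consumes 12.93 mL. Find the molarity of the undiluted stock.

n(KOH) = 0.1876 x 0.01293 = 0.002426 mol.
n(HNO3) in the aliquot = 0.002426 mol.
[diluted HNO3] = 0.002426 / 0.01564 = 0.1551 M.
Dilution factor = 500.0/10.08 = 49.60, so [stock] = 0.1551 x 49.60 = 7.69 M.

7.69 M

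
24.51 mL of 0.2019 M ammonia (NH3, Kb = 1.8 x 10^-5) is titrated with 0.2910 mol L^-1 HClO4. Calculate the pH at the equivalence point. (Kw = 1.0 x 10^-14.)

n(NH3) = 0.2019 x 0.02451 = 0.004949 mol; V(HClO4) at equivalence = 0.004949/0.2910 = 0.01701 L.
At equivalence the base is fully converted to NH4+; total volume = 0.04152 L, so [NH4+] = 0.004949/0.04152 = 0.1192 M.
Ka(NH4+) = Kw/Kb = 1.0e-14 / 1.8 x 10^-5 = 5.56e-10.
[H^+] = sqrt(Ka x [NH4+]) = sqrt(5.56e-10 x 0.1192) = 8.14e-6 M.
pH = -log(8.14e-6) = 5.09.

5.09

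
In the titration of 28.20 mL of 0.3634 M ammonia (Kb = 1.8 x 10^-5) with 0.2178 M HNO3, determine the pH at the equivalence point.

5.06

n(NH3) = 0.3634 x 0.02820 = 0.01025 mol; V(HNO3) at equivalence = 0.01025/0.2178 = 0.04705 L.
At equivalence the base is fully converted to NH4+; total volume = 0.07525 L, so [NH4+] = 0.01025/0.07525 = 0.1362 M.
Ka(NH4+) = Kw/Kb = 1.0e-14 / 1.8 x 10^-5 = 5.56e-10.
[H^+] = sqrt(Ka x [NH4+]) = sqrt(5.56e-10 x 0.1362) = 8.70e-6 M.
pH = -log(8.70e-6) = 5.06.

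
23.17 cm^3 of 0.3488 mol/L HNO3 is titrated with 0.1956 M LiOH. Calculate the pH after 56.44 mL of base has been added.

12.57

n(acid) = 0.3488 x 0.02317 = 0.008082 mol; n(LiOH) added = 0.1956 x 0.05644 = 0.01104 mol.
Base is in excess by 0.01104 - 0.008082 = 0.002958 mol in a total volume of 0.07961 L.
[OH^-] = 0.002958/0.07961 = 0.03716 M, so pOH = 1.43 and pH = 14.00 - 1.43 = 12.57.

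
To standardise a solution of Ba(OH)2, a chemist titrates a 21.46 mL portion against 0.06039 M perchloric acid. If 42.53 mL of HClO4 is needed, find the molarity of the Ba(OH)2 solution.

0.0598 M

n(HClO4) delivered = 0.06039 x 0.04253 = 0.002568 mol.
The reaction is 1 Ba(OH)2 + 2 HClO4, so n(Ba(OH)2) = 0.002568 x 1/2 = 0.001284 mol.
[Ba(OH)2] = 0.001284 mol / 0.02146 L = 0.0598 M.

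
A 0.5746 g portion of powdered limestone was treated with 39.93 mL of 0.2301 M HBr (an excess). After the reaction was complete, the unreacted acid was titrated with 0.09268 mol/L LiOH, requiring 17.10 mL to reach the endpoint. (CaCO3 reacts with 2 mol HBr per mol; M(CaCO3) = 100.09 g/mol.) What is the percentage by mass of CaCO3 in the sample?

66.2%

Total n(HBr) added = 0.2301 x 0.03993 = 0.009188 mol.
n(LiOH) used = 0.09268 x 0.01710 = 0.001585 mol, which equals the excess n(HBr).
So n(HBr) consumed by the sample = 0.009188 - 0.001585 = 0.007603 mol.
n(CaCO3) = 0.007603 / 2 = 0.003802 mol.
mass CaCO3 = 0.003802 x 100.09 = 0.3805 g, so %CaCO3 = 0.3805/0.5746 x 100 = 66.2%.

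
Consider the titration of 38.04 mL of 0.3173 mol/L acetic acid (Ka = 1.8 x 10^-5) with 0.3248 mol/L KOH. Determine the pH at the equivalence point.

8.98

n(CH3COOH) = 0.3173 x 0.03804 = 0.01207 mol; V(KOH) at equivalence = 0.01207/0.3248 = 0.03716 L.
At equivalence all the acid is converted to CH3COO-; total volume = 0.03804 + 0.03716 = 0.07520 L, so [CH3COO-] = 0.01207/0.07520 = 0.1605 M.
Kb = Kw/Ka = 1.0e-14 / 1.8 x 10^-5 = 5.56e-10.
[OH^-] = sqrt(Kb x [CH3COO-]) = sqrt(5.56e-10 x 0.1605) = 9.44e-6 M.
pOH = 5.02, so pH = 14.00 - 5.02 = 8.98.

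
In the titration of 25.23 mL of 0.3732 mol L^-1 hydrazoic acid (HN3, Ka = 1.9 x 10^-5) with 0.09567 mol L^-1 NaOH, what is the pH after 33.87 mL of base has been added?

4.44

Initial n(HN3) = 0.3732 x 0.02523 = 0.009416 mol.
n(NaOH) added = 0.09567 x 0.03387 = 0.003240 mol, converting that many moles of HN3 to N3-.
Remaining n(HN3) = 0.006175 mol; n(N3-) = 0.003240 mol.
By Henderson-Hasselbalch, pH = pKa + log([A^-]/[HA]) = 4.72 + log(0.003240/0.006175) = 4.72 + (-0.28) = 4.44.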